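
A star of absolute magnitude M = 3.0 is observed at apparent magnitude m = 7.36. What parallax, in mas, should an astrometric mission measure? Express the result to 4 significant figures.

13.43 mas

m − M = 7.36 − 3.0 = 4.36.
d = 10^((m−M)/5 + 1) = 10^1.872 = 74.473 pc.
p = 1/d = 1/74.473 = 0.013428 arcsec = 13.428 mas.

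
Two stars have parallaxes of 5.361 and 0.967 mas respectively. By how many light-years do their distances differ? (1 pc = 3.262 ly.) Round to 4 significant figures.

2765 ly

d_A = 1/0.005361″ = 186.53 pc; d_B = 1/0.0009670″ = 1034.1 pc.
|d_B − d_A| = |1034.1 − 186.53| = 847.57 pc = 847.57 × 3.262 ly = 2764.8 ly.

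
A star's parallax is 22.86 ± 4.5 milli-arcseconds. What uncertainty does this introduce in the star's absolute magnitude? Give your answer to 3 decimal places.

M = m − 5 log₁₀ d + 5 = m + 5 log₁₀ p + 5, so ∂M/∂p = 5/(p ln 10).
σ_M = (5/ln 10) · (σ_p/p) = 2.1715 × 4.5/22.86 = 2.1715 × 0.19685 = 0.42746.

σ_M = 0.427 mag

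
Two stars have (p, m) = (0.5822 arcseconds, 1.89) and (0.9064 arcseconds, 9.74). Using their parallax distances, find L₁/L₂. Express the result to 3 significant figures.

d₁ = 1/p₁ = 1/0.5822″ = 1.7176 pc; d₂ = 1/p₂ = 1/0.9064″ = 1.1033 pc.
M₁ = m₁ − 5 log₁₀ d₁ + 5 = 1.89 − 1.1746 + 5 = 5.7154.
M₂ = 9.74 − 0.2135 + 5 = 14.5265.
L₁/L₂ = 10^(0.4(M₂ − M₁)) = 10^(0.4 × 8.8111) = 10^3.52444 = 3345.3.

L₁/L₂ = 3350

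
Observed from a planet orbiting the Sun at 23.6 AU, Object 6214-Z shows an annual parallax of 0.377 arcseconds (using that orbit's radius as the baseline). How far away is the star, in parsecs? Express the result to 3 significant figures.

62.6 pc

With baseline B (in AU) and parallax p (in arcsec), d = B/p parsecs.
d = 23.6 / 0.377 = 62.599 pc.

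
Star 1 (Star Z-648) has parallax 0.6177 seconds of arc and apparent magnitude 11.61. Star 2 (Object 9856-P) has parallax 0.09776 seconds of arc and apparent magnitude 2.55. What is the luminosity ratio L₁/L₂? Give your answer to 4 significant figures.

d₁ = 1/p₁ = 1/0.6177″ = 1.6189 pc; d₂ = 1/p₂ = 1/0.09776″ = 10.229 pc.
M₁ = m₁ − 5 log₁₀ d₁ + 5 = 11.61 − 1.0461 + 5 = 15.5639.
M₂ = 2.55 − 5.0492 + 5 = 2.5008.
L₁/L₂ = 10^(0.4(M₂ − M₁)) = 10^(0.4 × (-13.0631)) = 10^(-5.22524) = 0.0000059533.

L₁/L₂ = 5.953 × 10^-6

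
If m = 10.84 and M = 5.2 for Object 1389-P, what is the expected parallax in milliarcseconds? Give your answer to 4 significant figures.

7.447 mas

m − M = 10.84 − 5.2 = 5.64.
d = 10^((m−M)/5 + 1) = 10^2.128 = 134.28 pc.
p = 1/d = 1/134.28 = 0.0074471 arcsec = 7.4471 mas.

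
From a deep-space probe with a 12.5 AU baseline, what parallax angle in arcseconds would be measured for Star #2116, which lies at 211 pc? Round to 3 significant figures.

p (arcsec) = B (AU) / d (pc).
p = 12.5 / 211 = 0.059242 arcsec.

0.0592 arcsec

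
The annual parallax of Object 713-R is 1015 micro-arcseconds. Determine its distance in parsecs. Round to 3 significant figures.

p = 1015 micro-arcseconds = 0.001015 arcsec.
d = 1/p = 1/0.001015 = 985.22 pc.

985 pc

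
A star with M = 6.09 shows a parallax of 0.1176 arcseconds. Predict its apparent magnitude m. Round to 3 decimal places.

d = 1/p = 1/0.1176″ = 8.5034 pc.
m − M = 5 log₁₀ d − 5 = 5 log₁₀(8.5034) − 5 = 4.6480 − 5 = -0.3520.
m = M + (m − M) = 6.09 + (-0.3520) = 5.738.

m = 5.738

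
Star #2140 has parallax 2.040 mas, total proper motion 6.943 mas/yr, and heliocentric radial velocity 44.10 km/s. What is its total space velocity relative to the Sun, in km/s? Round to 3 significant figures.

d = 1/p = 1/0.002040″ = 490.2 pc.
μ = 6.943 mas/yr = 0.006943 ″/yr.
v_t = 4.740 μ d = 4.740 × 0.006943 × 490.2 = 16.132 km/s.
v = √(v_r² + v_t²) = √(44.10² + 16.132²) = √2205.05 = 46.958 km/s.

47.0 km/s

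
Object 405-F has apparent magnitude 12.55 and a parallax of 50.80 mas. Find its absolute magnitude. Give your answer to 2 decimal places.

M = 11.08

d = 1/p = 1/0.05080″ = 19.685 pc.
m − M = 5 log₁₀(19.685) − 5 = 6.4707 − 5 = 1.4707.
M = m − (m − M) = 12.55 − 1.4707 = 11.08.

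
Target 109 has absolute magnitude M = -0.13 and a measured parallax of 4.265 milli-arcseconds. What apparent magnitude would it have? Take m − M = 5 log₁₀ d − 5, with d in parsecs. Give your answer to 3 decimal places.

d = 1/p = 1/0.004265″ = 234.47 pc.
m − M = 5 log₁₀ d − 5 = 5 log₁₀(234.47) − 5 = 11.8504 − 5 = 6.8504.
m = M + (m − M) = -0.13 + 6.8504 = 6.720.

m = 6.720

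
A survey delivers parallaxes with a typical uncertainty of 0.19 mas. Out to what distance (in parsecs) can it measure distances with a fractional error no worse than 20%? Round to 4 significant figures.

σ_d/d = σ_p/p, so the condition is σ_p/p ≤ 0.20, i.e. p ≥ σ_p/0.20.
p_min = 0.19/0.20 = 0.95 mas = 0.00095 arcsec.
d_max = 1/p_min = 1/0.00095 = 1052.6 pc.

1053 pc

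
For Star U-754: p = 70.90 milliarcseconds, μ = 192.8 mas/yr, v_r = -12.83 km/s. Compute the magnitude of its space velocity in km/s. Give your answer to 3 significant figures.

d = 1/p = 1/0.07090″ = 14.104 pc.
μ = 192.8 mas/yr = 0.1928 ″/yr.
v_t = 4.740 μ d = 4.740 × 0.1928 × 14.104 = 12.889 km/s.
v = √(v_r² + v_t²) = √((-12.83)² + 12.889²) = √330.735 = 18.186 km/s.

18.2 km/s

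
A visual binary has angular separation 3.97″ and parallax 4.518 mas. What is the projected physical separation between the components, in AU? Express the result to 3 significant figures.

d = 1/p = 1/0.004518″ = 221.34 pc.
At distance d (pc), an angle of θ arcsec spans θ·d AU: s = 3.97 × 221.34 = 878.72 AU.

879 AU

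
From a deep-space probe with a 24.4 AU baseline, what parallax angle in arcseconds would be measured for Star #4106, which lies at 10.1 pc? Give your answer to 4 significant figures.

2.416 arcsec

p (arcsec) = B (AU) / d (pc).
p = 24.4 / 10.1 = 2.4158 arcsec.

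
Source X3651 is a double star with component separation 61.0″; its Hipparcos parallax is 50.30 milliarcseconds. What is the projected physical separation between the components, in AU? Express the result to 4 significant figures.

1213 AU

d = 1/p = 1/0.05030″ = 19.881 pc.
At distance d (pc), an angle of θ arcsec spans θ·d AU: s = 61.0 × 19.881 = 1212.7 AU.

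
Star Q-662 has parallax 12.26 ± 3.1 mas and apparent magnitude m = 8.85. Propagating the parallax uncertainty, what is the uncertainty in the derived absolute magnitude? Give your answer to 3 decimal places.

M = m − 5 log₁₀ d + 5 = m + 5 log₁₀ p + 5, so ∂M/∂p = 5/(p ln 10).
σ_M = (5/ln 10) · (σ_p/p) = 2.1715 × 3.1/12.26 = 2.1715 × 0.25285 = 0.54906.

σ_M = 0.549 mag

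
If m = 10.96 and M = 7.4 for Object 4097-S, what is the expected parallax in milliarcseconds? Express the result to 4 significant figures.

m − M = 10.96 − 7.4 = 3.56.
d = 10^((m−M)/5 + 1) = 10^1.712 = 51.523 pc.
p = 1/d = 1/51.523 = 0.019409 arcsec = 19.409 mas.

19.41 mas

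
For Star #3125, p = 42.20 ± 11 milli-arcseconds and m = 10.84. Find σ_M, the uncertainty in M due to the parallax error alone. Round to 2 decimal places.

M = m − 5 log₁₀ d + 5 = m + 5 log₁₀ p + 5, so ∂M/∂p = 5/(p ln 10).
σ_M = (5/ln 10) · (σ_p/p) = 2.1715 × 11/42.20 = 2.1715 × 0.26066 = 0.56602.

σ_M = 0.57 mag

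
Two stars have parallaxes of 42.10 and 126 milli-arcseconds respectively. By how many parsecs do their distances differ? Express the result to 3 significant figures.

15.8 pc

d_A = 1/0.04210″ = 23.753 pc; d_B = 1/0.1260″ = 7.9365 pc.
|d_B − d_A| = |7.9365 − 23.753| = 15.817 pc.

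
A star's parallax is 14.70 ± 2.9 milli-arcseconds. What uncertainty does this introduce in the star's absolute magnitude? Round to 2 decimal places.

M = m − 5 log₁₀ d + 5 = m + 5 log₁₀ p + 5, so ∂M/∂p = 5/(p ln 10).
σ_M = (5/ln 10) · (σ_p/p) = 2.1715 × 2.9/14.70 = 2.1715 × 0.19728 = 0.42839.

σ_M = 0.43 mag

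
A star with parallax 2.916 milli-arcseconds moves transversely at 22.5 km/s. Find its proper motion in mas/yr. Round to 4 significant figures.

13.84 mas/yr

d = 1/p = 1/0.002916″ = 342.94 pc.
μ = v_t / (4.74 d) = 22.5 / (4.74 × 342.94) = 22.5 / 1625.5 = 0.013842 ″/yr = 13.842 mas/yr.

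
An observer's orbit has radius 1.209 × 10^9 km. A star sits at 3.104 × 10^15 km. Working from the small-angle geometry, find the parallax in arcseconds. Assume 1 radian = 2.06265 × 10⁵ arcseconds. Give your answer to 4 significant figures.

θ ≈ B/d = (1.209 × 10^9) / (3.104 × 10^15) = 3.8950 × 10^-7 rad.
In arcseconds: 3.8950 × 10^-7 × 206265 = 0.08034″.

0.08034 arcsec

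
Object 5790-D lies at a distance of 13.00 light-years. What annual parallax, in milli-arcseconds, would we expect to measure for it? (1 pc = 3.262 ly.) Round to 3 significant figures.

251 mas

d = 13.00 ly ÷ 3.262 = 3.9853 pc.
p = 1/d = 1/3.9853 = 0.25092 arcsec.
= 0.25092 × 1000 = 250.92 mas.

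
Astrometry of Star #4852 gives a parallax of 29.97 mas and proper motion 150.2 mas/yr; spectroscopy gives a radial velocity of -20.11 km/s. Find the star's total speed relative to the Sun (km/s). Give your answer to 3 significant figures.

31.1 km/s

d = 1/p = 1/0.02997″ = 33.367 pc.
μ = 150.2 mas/yr = 0.1502 ″/yr.
v_t = 4.740 μ d = 4.740 × 0.1502 × 33.367 = 23.756 km/s.
v = √(v_r² + v_t²) = √((-20.11)² + 23.756²) = √968.76 = 31.125 km/s.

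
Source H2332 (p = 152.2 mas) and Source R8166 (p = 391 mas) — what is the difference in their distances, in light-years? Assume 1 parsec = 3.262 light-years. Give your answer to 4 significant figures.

d_A = 1/0.1522″ = 6.5703 pc; d_B = 1/0.3910″ = 2.5575 pc.
|d_B − d_A| = |2.5575 − 6.5703| = 4.0128 pc = 4.0128 × 3.262 ly = 13.09 ly.

13.09 ly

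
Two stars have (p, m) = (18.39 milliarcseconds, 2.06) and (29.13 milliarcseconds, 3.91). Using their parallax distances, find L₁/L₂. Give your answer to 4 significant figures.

d₁ = 1/p₁ = 1/0.01839″ = 54.377 pc; d₂ = 1/p₂ = 1/0.02913″ = 34.329 pc.
M₁ = m₁ − 5 log₁₀ d₁ + 5 = 2.06 − 8.6771 + 5 = -1.6171.
M₂ = 3.91 − 7.6783 + 5 = 1.2317.
L₁/L₂ = 10^(0.4(M₂ − M₁)) = 10^(0.4 × 2.8488) = 10^1.13952 = 13.789.

L₁/L₂ = 13.79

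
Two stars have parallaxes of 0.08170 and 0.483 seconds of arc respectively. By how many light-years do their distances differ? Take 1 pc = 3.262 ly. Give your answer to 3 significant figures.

d_A = 1/0.08170″ = 12.24 pc; d_B = 1/0.4830″ = 2.0704 pc.
|d_B − d_A| = |2.0704 − 12.24| = 10.17 pc = 10.17 × 3.262 ly = 33.175 ly.

33.2 ly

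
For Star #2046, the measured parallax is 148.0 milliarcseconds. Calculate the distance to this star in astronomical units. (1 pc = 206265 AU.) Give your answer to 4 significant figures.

p = 148.0 milliarcseconds = 0.1480 arcsec.
d = 1/p = 1/0.1480 = 6.7568 pc.
In AU: 6.7568 × 206265 = 1.3937 × 10^6 AU.

1.394 × 10^6 AU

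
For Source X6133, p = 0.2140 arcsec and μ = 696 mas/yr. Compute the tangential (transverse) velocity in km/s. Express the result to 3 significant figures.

15.4 km/s

d = 1/p = 1/0.2140″ = 4.6729 pc.
μ = 696 mas/yr = 0.696 ″/yr.
v_t = 4.74 × μ × d = 4.74 × 0.696 × 4.6729 = 15.416 km/s.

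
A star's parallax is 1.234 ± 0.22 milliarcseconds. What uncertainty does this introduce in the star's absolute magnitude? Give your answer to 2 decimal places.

σ_M = 0.39 mag

M = m − 5 log₁₀ d + 5 = m + 5 log₁₀ p + 5, so ∂M/∂p = 5/(p ln 10).
σ_M = (5/ln 10) · (σ_p/p) = 2.1715 × 0.22/1.234 = 2.1715 × 0.17828 = 0.38714.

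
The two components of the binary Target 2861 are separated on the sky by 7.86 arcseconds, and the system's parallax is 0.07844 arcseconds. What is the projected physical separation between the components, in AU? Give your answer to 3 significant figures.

100 AU

d = 1/p = 1/0.07844″ = 12.749 pc.
At distance d (pc), an angle of θ arcsec spans θ·d AU: s = 7.86 × 12.749 = 100.21 AU.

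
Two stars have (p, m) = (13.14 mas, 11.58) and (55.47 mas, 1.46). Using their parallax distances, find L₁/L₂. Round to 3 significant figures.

L₁/L₂ = 0.00160

d₁ = 1/p₁ = 1/0.01314″ = 76.104 pc; d₂ = 1/p₂ = 1/0.05547″ = 18.028 pc.
M₁ = m₁ − 5 log₁₀ d₁ + 5 = 11.58 − 9.4070 + 5 = 7.1730.
M₂ = 1.46 − 6.2797 + 5 = 0.1803.
L₁/L₂ = 10^(0.4(M₂ − M₁)) = 10^(0.4 × (-6.9927)) = 10^(-2.79708) = 0.0015956.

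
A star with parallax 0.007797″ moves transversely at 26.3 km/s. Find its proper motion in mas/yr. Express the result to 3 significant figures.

d = 1/p = 1/0.007797″ = 128.25 pc.
μ = v_t / (4.74 d) = 26.3 / (4.74 × 128.25) = 26.3 / 607.91 = 0.043263 ″/yr = 43.263 mas/yr.

43.3 mas/yr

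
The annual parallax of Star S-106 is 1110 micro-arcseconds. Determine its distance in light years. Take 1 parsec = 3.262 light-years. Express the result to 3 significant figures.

2940 light years

p = 1110 micro-arcseconds = 0.001110 arcsec.
d = 1/p = 1/0.001110 = 900.9 pc.
In light-years: 900.9 × 3.262 = 2938.7 ly.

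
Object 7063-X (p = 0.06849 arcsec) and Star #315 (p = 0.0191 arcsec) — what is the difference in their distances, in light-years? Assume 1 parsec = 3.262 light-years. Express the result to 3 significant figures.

d_A = 1/0.06849″ = 14.601 pc; d_B = 1/0.01910″ = 52.356 pc.
|d_B − d_A| = |52.356 − 14.601| = 37.755 pc = 37.755 × 3.262 ly = 123.16 ly.

123 ly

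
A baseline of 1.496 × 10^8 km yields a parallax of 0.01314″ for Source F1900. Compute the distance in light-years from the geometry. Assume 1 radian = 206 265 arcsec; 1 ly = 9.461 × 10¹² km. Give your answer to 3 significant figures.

248 ly

θ = 0.01314″ = 0.01314/206265 = 6.3704 × 10^-8 rad.
d = B/θ = (1.496 × 10^8) / (6.3704 × 10^-8) = 2.3484 × 10^15 km = (2.3484 × 10^15) / (9.461 × 10^12) ly = 248.22 ly.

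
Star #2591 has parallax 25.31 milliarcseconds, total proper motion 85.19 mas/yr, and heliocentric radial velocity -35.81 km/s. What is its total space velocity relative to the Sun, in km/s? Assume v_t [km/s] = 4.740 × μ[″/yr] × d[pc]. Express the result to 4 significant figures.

d = 1/p = 1/0.02531″ = 39.51 pc.
μ = 85.19 mas/yr = 0.08519 ″/yr.
v_t = 4.740 μ d = 4.740 × 0.08519 × 39.51 = 15.954 km/s.
v = √(v_r² + v_t²) = √((-35.81)² + 15.954²) = √1536.89 = 39.203 km/s.

39.20 km/s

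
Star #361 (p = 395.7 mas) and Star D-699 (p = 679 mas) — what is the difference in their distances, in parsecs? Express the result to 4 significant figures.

1.054 pc

d_A = 1/0.3957″ = 2.5272 pc; d_B = 1/0.6790″ = 1.4728 pc.
|d_B − d_A| = |1.4728 − 2.5272| = 1.0544 pc.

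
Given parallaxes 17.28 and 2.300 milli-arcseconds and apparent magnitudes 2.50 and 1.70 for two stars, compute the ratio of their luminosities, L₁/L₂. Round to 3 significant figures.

L₁/L₂ = 0.00848

d₁ = 1/p₁ = 1/0.01728″ = 57.87 pc; d₂ = 1/p₂ = 1/0.002300″ = 434.78 pc.
M₁ = m₁ − 5 log₁₀ d₁ + 5 = 2.50 − 8.8123 + 5 = -1.3123.
M₂ = 1.70 − 13.1913 + 5 = -6.4913.
L₁/L₂ = 10^(0.4(M₂ − M₁)) = 10^(0.4 × (-5.1790)) = 10^(-2.07160) = 0.0084801.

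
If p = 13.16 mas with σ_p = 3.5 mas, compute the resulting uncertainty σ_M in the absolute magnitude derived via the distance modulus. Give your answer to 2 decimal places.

M = m − 5 log₁₀ d + 5 = m + 5 log₁₀ p + 5, so ∂M/∂p = 5/(p ln 10).
σ_M = (5/ln 10) · (σ_p/p) = 2.1715 × 3.5/13.16 = 2.1715 × 0.26596 = 0.57753.

σ_M = 0.58 mag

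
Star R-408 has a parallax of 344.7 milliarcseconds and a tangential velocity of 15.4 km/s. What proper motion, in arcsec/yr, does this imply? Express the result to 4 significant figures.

1.120 arcsec/yr

d = 1/p = 1/0.3447″ = 2.9011 pc.
μ = v_t / (4.74 d) = 15.4 / (4.74 × 2.9011) = 15.4 / 13.751 = 1.1199 ″/yr.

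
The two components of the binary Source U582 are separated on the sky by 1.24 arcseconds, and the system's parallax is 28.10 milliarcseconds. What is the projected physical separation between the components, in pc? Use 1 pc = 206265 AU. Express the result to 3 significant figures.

d = 1/p = 1/0.02810″ = 35.587 pc.
At distance d (pc), an angle of θ arcsec spans θ·d AU: s = 1.24 × 35.587 = 44.128 AU.
= 44.128 / 206265 = 0.00021394 pc.

0.000214 pc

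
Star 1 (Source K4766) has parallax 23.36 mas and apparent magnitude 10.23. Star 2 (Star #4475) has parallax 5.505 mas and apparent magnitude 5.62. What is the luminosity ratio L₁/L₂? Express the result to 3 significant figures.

d₁ = 1/p₁ = 1/0.02336″ = 42.808 pc; d₂ = 1/p₂ = 1/0.005505″ = 181.65 pc.
M₁ = m₁ − 5 log₁₀ d₁ + 5 = 10.23 − 8.1576 + 5 = 7.0724.
M₂ = 5.62 − 11.2962 + 5 = -0.6762.
L₁/L₂ = 10^(0.4(M₂ − M₁)) = 10^(0.4 × (-7.7486)) = 10^(-3.09944) = 0.00079535.

L₁/L₂ = 0.000795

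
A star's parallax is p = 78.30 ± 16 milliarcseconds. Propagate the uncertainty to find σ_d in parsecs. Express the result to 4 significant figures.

d = 1/p, so σ_d = σ_p / p².
σ_d = 0.0160 / (0.07830)² = 0.0160 / 0.0061309 = 2.6097 pc.

2.610 pc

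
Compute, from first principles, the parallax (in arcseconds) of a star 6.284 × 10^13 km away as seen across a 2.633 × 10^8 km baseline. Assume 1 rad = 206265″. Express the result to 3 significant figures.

0.864 arcsec

θ ≈ B/d = (2.633 × 10^8) / (6.284 × 10^13) = 4.1900 × 10^-6 rad.
In arcseconds: 4.1900 × 10^-6 × 206265 = 0.86425″.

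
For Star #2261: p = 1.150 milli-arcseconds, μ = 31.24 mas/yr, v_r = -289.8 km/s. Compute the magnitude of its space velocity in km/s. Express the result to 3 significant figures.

d = 1/p = 1/0.001150″ = 869.57 pc.
μ = 31.24 mas/yr = 0.03124 ″/yr.
v_t = 4.740 μ d = 4.740 × 0.03124 × 869.57 = 128.76 km/s.
v = √(v_r² + v_t²) = √((-289.8)² + 128.76²) = √100563 = 317.12 km/s.

317 km/s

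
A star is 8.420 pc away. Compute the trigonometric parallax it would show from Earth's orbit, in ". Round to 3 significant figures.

0.119 "

p = 1/d = 1/8.42 = 0.11876 arcsec.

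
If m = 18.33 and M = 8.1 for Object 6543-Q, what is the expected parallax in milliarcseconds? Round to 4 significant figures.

0.8995 mas

m − M = 18.33 − 8.1 = 10.23.
d = 10^((m−M)/5 + 1) = 10^3.046 = 1111.7 pc.
p = 1/d = 1/1111.7 = 0.00089952 arcsec = 0.89952 mas.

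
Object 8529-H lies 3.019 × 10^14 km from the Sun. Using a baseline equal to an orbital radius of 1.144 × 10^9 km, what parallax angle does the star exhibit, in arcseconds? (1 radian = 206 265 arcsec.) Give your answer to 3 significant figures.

0.782 arcsec

θ ≈ B/d = (1.144 × 10^9) / (3.019 × 10^14) = 3.7893 × 10^-6 rad.
In arcseconds: 3.7893 × 10^-6 × 206265 = 0.7816″.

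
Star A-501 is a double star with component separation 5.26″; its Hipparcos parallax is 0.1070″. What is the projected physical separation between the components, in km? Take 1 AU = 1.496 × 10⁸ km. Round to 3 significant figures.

7.35 × 10^9 km

d = 1/p = 1/0.1070″ = 9.3458 pc.
At distance d (pc), an angle of θ arcsec spans θ·d AU: s = 5.26 × 9.3458 = 49.159 AU.
= 49.159 × 1.496 × 10⁸ km = 7.3542 × 10^9 km.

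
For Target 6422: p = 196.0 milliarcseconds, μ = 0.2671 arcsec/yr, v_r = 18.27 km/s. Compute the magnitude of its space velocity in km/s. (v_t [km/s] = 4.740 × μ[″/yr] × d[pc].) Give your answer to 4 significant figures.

19.38 km/s

d = 1/p = 1/0.1960″ = 5.102 pc.
v_t = 4.740 μ d = 4.740 × 0.2671 × 5.102 = 6.4594 km/s.
v = √(v_r² + v_t²) = √(18.27² + 6.4594²) = √375.517 = 19.378 km/s.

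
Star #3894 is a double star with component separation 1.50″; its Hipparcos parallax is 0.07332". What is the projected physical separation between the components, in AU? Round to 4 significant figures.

20.46 AU

d = 1/p = 1/0.07332″ = 13.639 pc.
At distance d (pc), an angle of θ arcsec spans θ·d AU: s = 1.50 × 13.639 = 20.459 AU.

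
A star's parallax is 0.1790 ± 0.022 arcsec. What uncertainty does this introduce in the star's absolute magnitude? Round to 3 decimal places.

σ_M = 0.267 mag

M = m − 5 log₁₀ d + 5 = m + 5 log₁₀ p + 5, so ∂M/∂p = 5/(p ln 10).
σ_M = (5/ln 10) · (σ_p/p) = 2.1715 × 0.022/0.1790 = 2.1715 × 0.12291 = 0.2669.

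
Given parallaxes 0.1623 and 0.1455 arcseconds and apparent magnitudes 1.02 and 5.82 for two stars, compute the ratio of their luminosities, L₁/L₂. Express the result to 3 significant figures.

L₁/L₂ = 66.8

d₁ = 1/p₁ = 1/0.1623″ = 6.1614 pc; d₂ = 1/p₂ = 1/0.1455″ = 6.8729 pc.
M₁ = m₁ − 5 log₁₀ d₁ + 5 = 1.02 − 3.9484 + 5 = 2.0716.
M₂ = 5.82 − 4.1857 + 5 = 6.6343.
L₁/L₂ = 10^(0.4(M₂ − M₁)) = 10^(0.4 × 4.5627) = 10^1.82508 = 66.847.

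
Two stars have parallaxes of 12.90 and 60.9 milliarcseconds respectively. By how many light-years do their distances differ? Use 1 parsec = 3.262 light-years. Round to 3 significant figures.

d_A = 1/0.01290″ = 77.519 pc; d_B = 1/0.06090″ = 16.42 pc.
|d_B − d_A| = |16.42 − 77.519| = 61.099 pc = 61.099 × 3.262 ly = 199.3 ly.

199 ly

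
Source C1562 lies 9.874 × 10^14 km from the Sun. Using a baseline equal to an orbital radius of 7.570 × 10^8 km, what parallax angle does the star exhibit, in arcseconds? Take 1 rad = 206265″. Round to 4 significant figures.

0.1581 arcsec

θ ≈ B/d = (7.570 × 10^8) / (9.874 × 10^14) = 7.6666 × 10^-7 rad.
In arcseconds: 7.6666 × 10^-7 × 206265 = 0.15814″.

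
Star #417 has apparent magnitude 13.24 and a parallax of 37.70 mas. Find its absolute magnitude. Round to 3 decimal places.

M = 11.122

d = 1/p = 1/0.03770″ = 26.525 pc.
m − M = 5 log₁₀(26.525) − 5 = 7.1183 − 5 = 2.1183.
M = m − (m − M) = 13.24 − 2.1183 = 11.122.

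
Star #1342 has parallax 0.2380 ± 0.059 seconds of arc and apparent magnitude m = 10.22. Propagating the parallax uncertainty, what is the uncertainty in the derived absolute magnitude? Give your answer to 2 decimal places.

σ_M = 0.54 mag

M = m − 5 log₁₀ d + 5 = m + 5 log₁₀ p + 5, so ∂M/∂p = 5/(p ln 10).
σ_M = (5/ln 10) · (σ_p/p) = 2.1715 × 0.059/0.2380 = 2.1715 × 0.2479 = 0.53831.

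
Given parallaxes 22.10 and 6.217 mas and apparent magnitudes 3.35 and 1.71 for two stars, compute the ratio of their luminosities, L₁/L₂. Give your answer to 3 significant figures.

L₁/L₂ = 0.0175

d₁ = 1/p₁ = 1/0.02210″ = 45.249 pc; d₂ = 1/p₂ = 1/0.006217″ = 160.85 pc.
M₁ = m₁ − 5 log₁₀ d₁ + 5 = 3.35 − 8.2780 + 5 = 0.0720.
M₂ = 1.71 − 11.0321 + 5 = -4.3221.
L₁/L₂ = 10^(0.4(M₂ − M₁)) = 10^(0.4 × (-4.3941)) = 10^(-1.75764) = 0.017473.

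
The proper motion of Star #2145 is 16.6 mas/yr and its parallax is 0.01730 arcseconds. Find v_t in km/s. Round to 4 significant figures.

d = 1/p = 1/0.01730″ = 57.803 pc.
μ = 16.6 mas/yr = 0.0166 ″/yr.
v_t = 4.74 × μ × d = 4.74 × 0.0166 × 57.803 = 4.5482 km/s.

4.548 km/s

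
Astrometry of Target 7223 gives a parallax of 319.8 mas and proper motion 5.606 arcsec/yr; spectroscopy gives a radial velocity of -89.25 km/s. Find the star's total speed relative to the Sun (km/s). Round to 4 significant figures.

121.9 km/s

d = 1/p = 1/0.3198″ = 3.127 pc.
v_t = 4.740 μ d = 4.740 × 5.606 × 3.127 = 83.092 km/s.
v = √(v_r² + v_t²) = √((-89.25)² + 83.092²) = √14869.8 = 121.94 km/s.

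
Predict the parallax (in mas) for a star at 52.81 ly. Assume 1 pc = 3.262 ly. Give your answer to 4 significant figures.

d = 52.81 ly ÷ 3.262 = 16.189 pc.
p = 1/d = 1/16.189 = 0.06177 arcsec.
= 0.06177 × 1000 = 61.77 mas.

61.77 mas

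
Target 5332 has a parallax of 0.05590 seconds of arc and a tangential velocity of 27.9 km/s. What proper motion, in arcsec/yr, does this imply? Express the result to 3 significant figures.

0.329 arcsec/yr

d = 1/p = 1/0.05590″ = 17.889 pc.
μ = v_t / (4.74 d) = 27.9 / (4.74 × 17.889) = 27.9 / 84.794 = 0.32903 ″/yr.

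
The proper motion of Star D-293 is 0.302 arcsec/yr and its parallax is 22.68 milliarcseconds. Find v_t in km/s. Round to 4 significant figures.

d = 1/p = 1/0.02268″ = 44.092 pc.
v_t = 4.74 × μ × d = 4.74 × 0.302 × 44.092 = 63.117 km/s.

63.12 km/s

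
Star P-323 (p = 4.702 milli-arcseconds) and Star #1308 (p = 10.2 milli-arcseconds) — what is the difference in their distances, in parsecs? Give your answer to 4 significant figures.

d_A = 1/0.004702″ = 212.68 pc; d_B = 1/0.01020″ = 98.039 pc.
|d_B − d_A| = |98.039 − 212.68| = 114.64 pc.

114.6 pc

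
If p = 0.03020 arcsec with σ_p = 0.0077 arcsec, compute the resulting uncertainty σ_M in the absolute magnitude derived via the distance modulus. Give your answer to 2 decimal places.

M = m − 5 log₁₀ d + 5 = m + 5 log₁₀ p + 5, so ∂M/∂p = 5/(p ln 10).
σ_M = (5/ln 10) · (σ_p/p) = 2.1715 × 0.0077/0.03020 = 2.1715 × 0.25497 = 0.55367.

σ_M = 0.55 mag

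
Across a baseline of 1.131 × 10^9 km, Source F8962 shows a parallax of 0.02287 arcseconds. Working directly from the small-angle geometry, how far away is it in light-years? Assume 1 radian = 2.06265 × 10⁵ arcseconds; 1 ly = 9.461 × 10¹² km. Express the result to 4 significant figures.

θ = 0.02287″ = 0.02287/206265 = 1.1088 × 10^-7 rad.
d = B/θ = (1.131 × 10^9) / (1.1088 × 10^-7) = 1.0200 × 10^16 km = (1.0200 × 10^16) / (9.461 × 10^12) ly = 1078.1 ly.

1078 ly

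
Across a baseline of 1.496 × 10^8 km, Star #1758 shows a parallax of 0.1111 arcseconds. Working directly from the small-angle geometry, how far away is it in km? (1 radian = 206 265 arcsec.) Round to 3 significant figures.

2.78 × 10^14 km

θ = 0.1111″ = 0.1111/206265 = 5.3863 × 10^-7 rad.
d = B/θ = (1.496 × 10^8) / (5.3863 × 10^-7) = 2.7774 × 10^14 km.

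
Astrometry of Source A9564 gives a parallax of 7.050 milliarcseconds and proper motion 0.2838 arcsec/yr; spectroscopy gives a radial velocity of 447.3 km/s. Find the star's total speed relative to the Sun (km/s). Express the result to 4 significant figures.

d = 1/p = 1/0.007050″ = 141.84 pc.
v_t = 4.740 μ d = 4.740 × 0.2838 × 141.84 = 190.8 km/s.
v = √(v_r² + v_t²) = √(447.3² + 190.8²) = √236482 = 486.29 km/s.

486.3 km/s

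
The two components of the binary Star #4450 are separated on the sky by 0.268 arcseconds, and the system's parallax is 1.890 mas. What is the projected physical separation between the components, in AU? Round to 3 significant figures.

d = 1/p = 1/0.001890″ = 529.1 pc.
At distance d (pc), an angle of θ arcsec spans θ·d AU: s = 0.268 × 529.1 = 141.8 AU.

142 AU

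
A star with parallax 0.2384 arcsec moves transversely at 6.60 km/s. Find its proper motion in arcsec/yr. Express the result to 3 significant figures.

d = 1/p = 1/0.2384″ = 4.1946 pc.
μ = v_t / (4.74 d) = 6.60 / (4.74 × 4.1946) = 6.60 / 19.882 = 0.33196 ″/yr.

0.332 arcsec/yr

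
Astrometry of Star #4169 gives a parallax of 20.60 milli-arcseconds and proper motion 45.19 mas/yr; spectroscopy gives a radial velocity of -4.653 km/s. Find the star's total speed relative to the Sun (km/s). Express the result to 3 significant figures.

d = 1/p = 1/0.02060″ = 48.544 pc.
μ = 45.19 mas/yr = 0.04519 ″/yr.
v_t = 4.740 μ d = 4.740 × 0.04519 × 48.544 = 10.398 km/s.
v = √(v_r² + v_t²) = √((-4.653)² + 10.398²) = √129.769 = 11.392 km/s.

11.4 km/s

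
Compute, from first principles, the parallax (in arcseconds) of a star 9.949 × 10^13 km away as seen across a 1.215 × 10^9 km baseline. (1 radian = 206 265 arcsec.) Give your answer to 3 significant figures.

2.52 arcsec

θ ≈ B/d = (1.215 × 10^9) / (9.949 × 10^13) = 1.2212 × 10^-5 rad.
In arcseconds: 1.2212 × 10^-5 × 206265 = 2.5189″.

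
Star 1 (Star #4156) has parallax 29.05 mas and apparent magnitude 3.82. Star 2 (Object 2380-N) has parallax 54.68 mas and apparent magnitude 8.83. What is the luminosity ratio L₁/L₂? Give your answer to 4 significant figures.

L₁/L₂ = 357.6

d₁ = 1/p₁ = 1/0.02905″ = 34.423 pc; d₂ = 1/p₂ = 1/0.05468″ = 18.288 pc.
M₁ = m₁ − 5 log₁₀ d₁ + 5 = 3.82 − 7.6842 + 5 = 1.1358.
M₂ = 8.83 − 6.3108 + 5 = 7.5192.
L₁/L₂ = 10^(0.4(M₂ − M₁)) = 10^(0.4 × 6.3834) = 10^2.55336 = 357.57.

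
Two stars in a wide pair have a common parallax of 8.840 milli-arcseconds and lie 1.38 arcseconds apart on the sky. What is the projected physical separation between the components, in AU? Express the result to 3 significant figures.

156 AU

d = 1/p = 1/0.008840″ = 113.12 pc.
At distance d (pc), an angle of θ arcsec spans θ·d AU: s = 1.38 × 113.12 = 156.11 AU.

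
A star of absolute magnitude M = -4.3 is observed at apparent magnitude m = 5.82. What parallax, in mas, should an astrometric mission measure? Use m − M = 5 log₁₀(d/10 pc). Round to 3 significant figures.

m − M = 5.82 − (-4.3) = 10.12.
d = 10^((m−M)/5 + 1) = 10^3.024 = 1056.8 pc.
p = 1/d = 1/1056.8 = 0.00094625 arcsec = 0.94625 mas.

0.946 mas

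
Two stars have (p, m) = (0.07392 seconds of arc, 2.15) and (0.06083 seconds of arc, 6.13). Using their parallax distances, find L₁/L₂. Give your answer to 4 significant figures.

d₁ = 1/p₁ = 1/0.07392″ = 13.528 pc; d₂ = 1/p₂ = 1/0.06083″ = 16.439 pc.
M₁ = m₁ − 5 log₁₀ d₁ + 5 = 2.15 − 5.6562 + 5 = 1.4938.
M₂ = 6.13 − 6.0794 + 5 = 5.0506.
L₁/L₂ = 10^(0.4(M₂ − M₁)) = 10^(0.4 × 3.5568) = 10^1.42272 = 26.468.

L₁/L₂ = 26.47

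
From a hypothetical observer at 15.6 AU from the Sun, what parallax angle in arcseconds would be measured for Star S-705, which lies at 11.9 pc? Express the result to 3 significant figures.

1.31 arcsec

p (arcsec) = B (AU) / d (pc).
p = 15.6 / 11.9 = 1.3109 arcsec.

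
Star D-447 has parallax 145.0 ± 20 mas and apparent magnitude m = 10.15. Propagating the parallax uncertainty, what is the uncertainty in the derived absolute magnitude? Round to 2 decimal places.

σ_M = 0.30 mag

M = m − 5 log₁₀ d + 5 = m + 5 log₁₀ p + 5, so ∂M/∂p = 5/(p ln 10).
σ_M = (5/ln 10) · (σ_p/p) = 2.1715 × 20/145.0 = 2.1715 × 0.13793 = 0.29951.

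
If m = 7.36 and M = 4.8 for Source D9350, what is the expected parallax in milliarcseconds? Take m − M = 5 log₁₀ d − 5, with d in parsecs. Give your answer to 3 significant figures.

30.8 mas

m − M = 7.36 − 4.8 = 2.56.
d = 10^((m−M)/5 + 1) = 10^1.512 = 32.509 pc.
p = 1/d = 1/32.509 = 0.030761 arcsec = 30.761 mas.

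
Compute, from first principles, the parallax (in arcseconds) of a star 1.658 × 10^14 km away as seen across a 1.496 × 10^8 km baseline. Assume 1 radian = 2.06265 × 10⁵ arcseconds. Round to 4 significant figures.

0.1861 arcsec

θ ≈ B/d = (1.496 × 10^8) / (1.658 × 10^14) = 9.0229 × 10^-7 rad.
In arcseconds: 9.0229 × 10^-7 × 206265 = 0.18611″.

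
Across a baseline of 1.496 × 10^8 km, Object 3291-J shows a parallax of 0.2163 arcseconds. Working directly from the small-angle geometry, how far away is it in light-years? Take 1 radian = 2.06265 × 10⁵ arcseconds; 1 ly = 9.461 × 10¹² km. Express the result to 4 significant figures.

θ = 0.2163″ = 0.2163/206265 = 1.0487 × 10^-6 rad.
d = B/θ = (1.496 × 10^8) / (1.0487 × 10^-6) = 1.4265 × 10^14 km = (1.4265 × 10^14) / (9.461 × 10^12) ly = 15.078 ly.

15.08 ly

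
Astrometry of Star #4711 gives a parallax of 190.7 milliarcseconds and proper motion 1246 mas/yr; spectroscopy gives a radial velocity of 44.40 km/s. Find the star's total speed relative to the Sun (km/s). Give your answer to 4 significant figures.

54.13 km/s

d = 1/p = 1/0.1907″ = 5.2438 pc.
μ = 1246 mas/yr = 1.246 ″/yr.
v_t = 4.740 μ d = 4.740 × 1.246 × 5.2438 = 30.97 km/s.
v = √(v_r² + v_t²) = √(44.40² + 30.97²) = √2930.5 = 54.134 km/s.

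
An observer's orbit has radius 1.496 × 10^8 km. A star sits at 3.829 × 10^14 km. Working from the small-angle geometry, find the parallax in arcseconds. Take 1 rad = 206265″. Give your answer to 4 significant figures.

0.08059 arcsec

θ ≈ B/d = (1.496 × 10^8) / (3.829 × 10^14) = 3.9070 × 10^-7 rad.
In arcseconds: 3.9070 × 10^-7 × 206265 = 0.080588″.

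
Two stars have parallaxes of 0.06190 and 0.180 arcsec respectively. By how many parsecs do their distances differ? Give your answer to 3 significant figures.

d_A = 1/0.06190″ = 16.155 pc; d_B = 1/0.1800″ = 5.5556 pc.
|d_B − d_A| = |5.5556 − 16.155| = 10.599 pc.

10.6 pc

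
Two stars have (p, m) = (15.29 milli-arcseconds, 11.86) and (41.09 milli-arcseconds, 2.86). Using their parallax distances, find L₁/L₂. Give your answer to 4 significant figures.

d₁ = 1/p₁ = 1/0.01529″ = 65.402 pc; d₂ = 1/p₂ = 1/0.04109″ = 24.337 pc.
M₁ = m₁ − 5 log₁₀ d₁ + 5 = 11.86 − 9.0780 + 5 = 7.7820.
M₂ = 2.86 − 6.9313 + 5 = 0.9287.
L₁/L₂ = 10^(0.4(M₂ − M₁)) = 10^(0.4 × (-6.8533)) = 10^(-2.74132) = 0.0018142.

L₁/L₂ = 0.001814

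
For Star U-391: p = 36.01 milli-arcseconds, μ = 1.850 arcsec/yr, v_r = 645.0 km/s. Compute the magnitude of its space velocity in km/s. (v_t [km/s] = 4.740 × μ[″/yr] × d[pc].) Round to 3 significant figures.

d = 1/p = 1/0.03601″ = 27.77 pc.
v_t = 4.740 μ d = 4.740 × 1.850 × 27.77 = 243.52 km/s.
v = √(v_r² + v_t²) = √(645.0² + 243.52²) = √475327 = 689.44 km/s.

689 km/s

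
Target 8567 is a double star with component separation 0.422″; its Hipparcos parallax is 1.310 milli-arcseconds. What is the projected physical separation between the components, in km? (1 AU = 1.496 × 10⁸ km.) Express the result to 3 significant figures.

d = 1/p = 1/0.001310″ = 763.36 pc.
At distance d (pc), an angle of θ arcsec spans θ·d AU: s = 0.422 × 763.36 = 322.14 AU.
= 322.14 × 1.496 × 10⁸ km = 4.8192 × 10^10 km.

4.82 × 10^10 km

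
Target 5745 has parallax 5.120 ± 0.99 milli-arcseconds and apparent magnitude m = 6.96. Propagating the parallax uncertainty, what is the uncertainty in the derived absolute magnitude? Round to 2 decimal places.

M = m − 5 log₁₀ d + 5 = m + 5 log₁₀ p + 5, so ∂M/∂p = 5/(p ln 10).
σ_M = (5/ln 10) · (σ_p/p) = 2.1715 × 0.99/5.120 = 2.1715 × 0.19336 = 0.41988.

σ_M = 0.42 mag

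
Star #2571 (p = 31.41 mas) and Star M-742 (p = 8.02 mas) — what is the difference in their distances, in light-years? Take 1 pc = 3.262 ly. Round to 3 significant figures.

d_A = 1/0.03141″ = 31.837 pc; d_B = 1/0.008020″ = 124.69 pc.
|d_B − d_A| = |124.69 − 31.837| = 92.853 pc = 92.853 × 3.262 ly = 302.89 ly.

303 ly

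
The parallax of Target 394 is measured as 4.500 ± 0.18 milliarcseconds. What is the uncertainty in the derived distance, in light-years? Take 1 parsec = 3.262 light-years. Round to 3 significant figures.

29.0 ly

d = 1/p, so σ_d = σ_p / p².
σ_d = 0.000180 / (0.004500)² = 0.000180 / 0.00002025 = 8.8889 pc = 8.8889 × 3.262 ly = 28.996 ly.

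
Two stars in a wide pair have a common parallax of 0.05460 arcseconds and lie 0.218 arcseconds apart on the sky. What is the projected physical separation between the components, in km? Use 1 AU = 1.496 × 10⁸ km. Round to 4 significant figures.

d = 1/p = 1/0.05460″ = 18.315 pc.
At distance d (pc), an angle of θ arcsec spans θ·d AU: s = 0.218 × 18.315 = 3.9927 AU.
= 3.9927 × 1.496 × 10⁸ km = 5.9731 × 10^8 km.

5.973 × 10^8 km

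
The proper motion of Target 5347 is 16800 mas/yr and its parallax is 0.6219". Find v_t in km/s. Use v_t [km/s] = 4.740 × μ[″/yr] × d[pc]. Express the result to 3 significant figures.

d = 1/p = 1/0.6219″ = 1.608 pc.
μ = 16800 mas/yr = 16.8 ″/yr.
v_t = 4.74 × μ × d = 4.74 × 16.8 × 1.608 = 128.05 km/s.

128 km/s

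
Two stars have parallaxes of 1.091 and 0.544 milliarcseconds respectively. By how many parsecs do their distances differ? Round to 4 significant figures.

921.6 pc

d_A = 1/0.001091″ = 916.59 pc; d_B = 1/0.0005440″ = 1838.2 pc.
|d_B − d_A| = |1838.2 − 916.59| = 921.61 pc.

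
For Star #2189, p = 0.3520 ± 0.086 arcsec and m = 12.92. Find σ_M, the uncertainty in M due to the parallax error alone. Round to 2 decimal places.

σ_M = 0.53 mag

M = m − 5 log₁₀ d + 5 = m + 5 log₁₀ p + 5, so ∂M/∂p = 5/(p ln 10).
σ_M = (5/ln 10) · (σ_p/p) = 2.1715 × 0.086/0.3520 = 2.1715 × 0.24432 = 0.53054.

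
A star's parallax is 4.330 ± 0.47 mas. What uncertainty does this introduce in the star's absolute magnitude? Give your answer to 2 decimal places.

M = m − 5 log₁₀ d + 5 = m + 5 log₁₀ p + 5, so ∂M/∂p = 5/(p ln 10).
σ_M = (5/ln 10) · (σ_p/p) = 2.1715 × 0.47/4.330 = 2.1715 × 0.10855 = 0.23572.

σ_M = 0.24 mag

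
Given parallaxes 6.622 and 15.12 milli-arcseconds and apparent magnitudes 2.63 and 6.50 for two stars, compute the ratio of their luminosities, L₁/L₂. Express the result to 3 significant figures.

d₁ = 1/p₁ = 1/0.006622″ = 151.01 pc; d₂ = 1/p₂ = 1/0.01512″ = 66.138 pc.
M₁ = m₁ − 5 log₁₀ d₁ + 5 = 2.63 − 10.8950 + 5 = -3.2650.
M₂ = 6.50 − 9.1023 + 5 = 2.3977.
L₁/L₂ = 10^(0.4(M₂ − M₁)) = 10^(0.4 × 5.6627) = 10^2.26508 = 184.11.

L₁/L₂ = 184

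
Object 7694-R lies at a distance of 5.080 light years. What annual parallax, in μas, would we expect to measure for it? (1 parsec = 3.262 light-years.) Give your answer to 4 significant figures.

642100 μas

d = 5.080 ly ÷ 3.262 = 1.5573 pc.
p = 1/d = 1/1.5573 = 0.64214 arcsec.
= 0.64214 × 10⁶ = 6.4214 × 10^5 μas.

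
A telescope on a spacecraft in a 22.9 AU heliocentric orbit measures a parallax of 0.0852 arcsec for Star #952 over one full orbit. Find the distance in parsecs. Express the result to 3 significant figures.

With baseline B (in AU) and parallax p (in arcsec), d = B/p parsecs.
d = 22.9 / 0.0852 = 268.78 pc.

269 pc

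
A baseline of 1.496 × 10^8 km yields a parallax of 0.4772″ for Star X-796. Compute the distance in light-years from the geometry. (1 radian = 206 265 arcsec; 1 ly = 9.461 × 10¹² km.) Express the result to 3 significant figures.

θ = 0.4772″ = 0.4772/206265 = 2.3135 × 10^-6 rad.
d = B/θ = (1.496 × 10^8) / (2.3135 × 10^-6) = 6.4664 × 10^13 km = (6.4664 × 10^13) / (9.461 × 10^12) ly = 6.8348 ly.

6.83 ly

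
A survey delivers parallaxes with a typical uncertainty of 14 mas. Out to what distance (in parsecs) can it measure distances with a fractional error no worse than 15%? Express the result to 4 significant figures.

σ_d/d = σ_p/p, so the condition is σ_p/p ≤ 0.15, i.e. p ≥ σ_p/0.15.
p_min = 14/0.15 = 93.333 mas = 0.093333 arcsec.
d_max = 1/p_min = 1/0.093333 = 10.714 pc.

10.71 pc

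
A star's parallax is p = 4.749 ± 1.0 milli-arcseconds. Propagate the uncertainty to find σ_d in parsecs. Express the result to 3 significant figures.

44.3 pc

d = 1/p, so σ_d = σ_p / p².
σ_d = 0.00100 / (0.004749)² = 0.00100 / 0.000022553 = 44.34 pc.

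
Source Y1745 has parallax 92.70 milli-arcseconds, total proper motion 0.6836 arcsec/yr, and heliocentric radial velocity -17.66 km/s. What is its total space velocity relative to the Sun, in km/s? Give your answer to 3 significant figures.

39.2 km/s

d = 1/p = 1/0.09270″ = 10.787 pc.
v_t = 4.740 μ d = 4.740 × 0.6836 × 10.787 = 34.953 km/s.
v = √(v_r² + v_t²) = √((-17.66)² + 34.953²) = √1533.59 = 39.161 km/s.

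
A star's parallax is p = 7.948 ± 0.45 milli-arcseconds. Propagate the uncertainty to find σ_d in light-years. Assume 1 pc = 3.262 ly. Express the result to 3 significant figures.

23.2 ly

d = 1/p, so σ_d = σ_p / p².
σ_d = 0.000450 / (0.007948)² = 0.000450 / 0.000063171 = 7.1235 pc = 7.1235 × 3.262 ly = 23.237 ly.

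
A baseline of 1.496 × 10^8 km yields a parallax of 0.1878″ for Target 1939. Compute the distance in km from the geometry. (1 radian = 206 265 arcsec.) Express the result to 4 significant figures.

θ = 0.1878″ = 0.1878/206265 = 9.1048 × 10^-7 rad.
d = B/θ = (1.496 × 10^8) / (9.1048 × 10^-7) = 1.6431 × 10^14 km.

1.643 × 10^14 km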